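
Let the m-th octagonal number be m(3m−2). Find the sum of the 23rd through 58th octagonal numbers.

185886

Σ i(3i−2) = 3Σi² − 2Σi over i = 23..58.
Σi = 1711 − 253 = 1458 and Σi² = 66729 − 3795 = 62934.
3·62934 − 2·1458 = 185886.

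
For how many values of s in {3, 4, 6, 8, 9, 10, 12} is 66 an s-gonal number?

s = 3: P(3, 11) = 66. ✓
s = 4: P(4, 8) = 64 and P(4, 9) = 81; 66 is not s-gonal.
s = 6: P(6, 6) = 66. ✓
s = 8: P(8, 5) = 65 and P(8, 6) = 96; 66 is not s-gonal.
s = 9: P(9, 4) = 46 and P(9, 5) = 75; 66 is not s-gonal.
s = 10: P(10, 4) = 52 and P(10, 5) = 85; 66 is not s-gonal.
s = 12: P(12, 4) = 64 and P(12, 5) = 105; 66 is not s-gonal.
Hits: s ∈ {3, 6} → 2.

2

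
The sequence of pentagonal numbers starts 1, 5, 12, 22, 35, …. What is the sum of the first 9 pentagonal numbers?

405

Σ i(3i−1)/2 = (3Σi² − Σi) / 2 over i = 1..9.
Σi = 45 and Σi² = 285.
(3·285 − 1·45) / 2 = 810/2 = 405.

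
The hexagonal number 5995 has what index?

55

Set n(2n−1) = 5995, giving 2n² − n − 5995 = 0.
So n = (1 + 219) / 4 = 220/4 = 55.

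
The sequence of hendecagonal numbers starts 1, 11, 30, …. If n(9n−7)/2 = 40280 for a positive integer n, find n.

95

Set n(9n−7)/2 = 40280, giving 9n² − 7n − 80560 = 0.
The discriminant is 49 + 72·40280 = 2900209, and √2900209 = 1703.
So n = (7 + 1703) / 18 = 1710/18 = 95.
Check: 95·(9·95 − 7)/2 = 40280. ✓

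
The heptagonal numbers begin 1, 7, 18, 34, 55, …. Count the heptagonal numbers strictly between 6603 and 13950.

The n-th heptagonal number is n(5n−3)/2.
Smallest index with value > 6603: n = 52 (giving 6682).
Largest index with value < 13950: n = 74 (giving 13579).
Indices 52 through 74: 23 terms.

23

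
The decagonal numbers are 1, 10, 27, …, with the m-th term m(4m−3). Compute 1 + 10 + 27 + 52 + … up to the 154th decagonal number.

4881415

Σ i(4i−3) = 4Σi² − 3Σi over i = 1..154.
Σi = 11935 and Σi² = 1229305.
4·1229305 − 3·11935 = 4881415.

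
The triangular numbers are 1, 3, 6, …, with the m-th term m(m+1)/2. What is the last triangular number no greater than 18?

15

Solve n(n+1)/2 ≤ 18 for integer n.
n = 5 gives 15 ≤ 18, while n = 6 gives 21 > 18; so the answer is 15.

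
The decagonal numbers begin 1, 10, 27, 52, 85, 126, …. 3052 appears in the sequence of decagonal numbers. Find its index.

Set n(4n−3) = 3052, giving 4n² − 3n − 3052 = 0.
So n = (3 + 221) / 8 = 224/8 = 28.

28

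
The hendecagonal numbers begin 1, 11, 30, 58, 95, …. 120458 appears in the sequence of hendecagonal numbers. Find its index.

164

Set n(9n−7)/2 = 120458, giving 9n² − 7n − 240916 = 0.
The discriminant is 49 + 72·120458 = 8673025, and √8673025 = 2945.
So n = (7 + 2945) / 18 = 2952/18 = 164.
Check: 164·(9·164 − 7)/2 = 120458. ✓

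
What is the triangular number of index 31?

31·32/2 = 992/2 = 496.

496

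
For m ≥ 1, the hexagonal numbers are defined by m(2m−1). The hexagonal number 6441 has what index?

57

Set n(2n−1) = 6441, giving 2n² − n − 6441 = 0.
So n = (1 + 227) / 4 = 228/4 = 57.
Check: 57·(2·57 − 1) = 6441. ✓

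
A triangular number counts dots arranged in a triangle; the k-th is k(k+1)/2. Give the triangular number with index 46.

The 46th triangular number is n(n+1)/2 with n = 46.
46·47/2 = 2162/2 = 1081.

1081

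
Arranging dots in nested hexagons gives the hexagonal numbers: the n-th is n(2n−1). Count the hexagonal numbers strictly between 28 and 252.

The n-th hexagonal number is n(2n−1).
Smallest index with value > 28: n = 5 (giving 45).
Largest index with value < 252: n = 11 (giving 231).
Indices 5 through 11: 7 terms.

7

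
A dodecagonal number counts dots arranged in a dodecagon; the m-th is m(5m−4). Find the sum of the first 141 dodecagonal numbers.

Σ i(5i−4) = 5Σi² − 4Σi over i = 1..141.
Σi = 10011 and Σi² = 944371.
5·944371 − 4·10011 = 4681811.

4681811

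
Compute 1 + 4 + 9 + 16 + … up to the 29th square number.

8555

Σ_{i=1}^{29} i² = 29·30·59/6 = 8555.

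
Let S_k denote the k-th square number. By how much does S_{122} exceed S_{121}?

243

n² − (n−1)² = 2n − 1, so 122² − 121² = 2·122 − 1 = 243.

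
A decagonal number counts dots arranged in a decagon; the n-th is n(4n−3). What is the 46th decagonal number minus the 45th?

361

Consecutive decagonal numbers differ by 8n − 7: here 8·46 − 7 = 361.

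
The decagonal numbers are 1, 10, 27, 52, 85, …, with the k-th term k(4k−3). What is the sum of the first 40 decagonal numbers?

Σ i(4i−3) = 4Σi² − 3Σi over i = 1..40.
Σi = 820 and Σi² = 22140.
4·22140 − 3·820 = 86100.

86100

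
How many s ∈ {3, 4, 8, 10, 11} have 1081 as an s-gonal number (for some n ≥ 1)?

1

s = 3: P(3, 46) = 1081. ✓
s = 4: P(4, 32) = 1024 and P(4, 33) = 1089; 1081 is not s-gonal.
s = 8: P(8, 19) = 1045 and P(8, 20) = 1160; 1081 is not s-gonal.
s = 10: P(10, 16) = 976 and P(10, 17) = 1105; 1081 is not s-gonal.
s = 11: P(11, 15) = 960 and P(11, 16) = 1096; 1081 is not s-gonal.
Hits: s ∈ {3} → 1.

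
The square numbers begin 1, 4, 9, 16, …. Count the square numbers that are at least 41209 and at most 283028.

The n-th square number is n².
Smallest index with value ≥ 41209: n = 203 (giving 41209).
Largest index with value ≤ 283028: n = 532 (giving 283024).
Indices 203 through 532: 330 terms.

330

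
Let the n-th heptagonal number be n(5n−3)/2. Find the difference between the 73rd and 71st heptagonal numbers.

73·(5·73 − 3)/2 = 13213 and 71·(5·71 − 3)/2 = 12496.
Difference: 13213 − 12496 = 717.

717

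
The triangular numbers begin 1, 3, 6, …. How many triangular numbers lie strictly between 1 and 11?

The n-th triangular number is n(n+1)/2.
Smallest index with value > 1: n = 2 (giving 3).
Largest index with value < 11: n = 4 (giving 10).
Indices 2 through 4: 3 terms.

3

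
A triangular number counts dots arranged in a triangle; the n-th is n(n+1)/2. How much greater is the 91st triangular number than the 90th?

Consecutive triangular numbers differ by n: T_{91} − T_{90} = 91.

91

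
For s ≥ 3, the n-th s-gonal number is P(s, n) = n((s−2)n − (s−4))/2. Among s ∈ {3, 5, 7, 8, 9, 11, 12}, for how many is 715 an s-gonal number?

s = 3: P(3, 37) = 703 and P(3, 38) = 741; 715 is not s-gonal.
s = 5: P(5, 22) = 715. ✓
s = 7: P(7, 17) = 697 and P(7, 18) = 783; 715 is not s-gonal.
s = 8: P(8, 15) = 645 and P(8, 16) = 736; 715 is not s-gonal.
s = 9: P(9, 14) = 651 and P(9, 15) = 750; 715 is not s-gonal.
s = 11: P(11, 13) = 715. ✓
s = 12: P(12, 12) = 672 and P(12, 13) = 793; 715 is not s-gonal.
Hits: s ∈ {5, 11} → 2.

2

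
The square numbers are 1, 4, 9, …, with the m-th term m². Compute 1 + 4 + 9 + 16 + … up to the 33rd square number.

Σ_{i=1}^{33} i² = 33·34·67/6 = 12529.

12529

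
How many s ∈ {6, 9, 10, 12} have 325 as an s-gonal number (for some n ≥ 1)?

s = 6: P(6, 13) = 325. ✓
s = 9: P(9, 10) = 325. ✓
s = 10: P(10, 9) = 297 and P(10, 10) = 370; 325 is not s-gonal.
s = 12: P(12, 8) = 288 and P(12, 9) = 369; 325 is not s-gonal.
Hits: s ∈ {6, 9} → 2.

2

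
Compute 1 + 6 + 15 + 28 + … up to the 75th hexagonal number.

284050

Σ i(2i−1) = 2Σi² − Σi over i = 1..75.
Σi = 2850 and Σi² = 143450.
2·143450 − 1·2850 = 284050.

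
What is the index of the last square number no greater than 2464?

Solve n² ≤ 2464 for integer n.
n = 49 gives 2401 ≤ 2464, while n = 50 gives 2500 > 2464; so the answer is index 49.

49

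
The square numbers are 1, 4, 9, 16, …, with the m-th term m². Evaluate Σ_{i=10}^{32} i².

11155

Σ_{i=10}^{32} i² = 11440 − 285 = 11155.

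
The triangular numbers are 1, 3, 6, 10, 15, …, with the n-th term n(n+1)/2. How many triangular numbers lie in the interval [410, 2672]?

The n-th triangular number is n(n+1)/2.
Smallest index with value ≥ 410: n = 29 (giving 435).
Largest index with value ≤ 2672: n = 72 (giving 2628).
Indices 29 through 72: 44 terms.

44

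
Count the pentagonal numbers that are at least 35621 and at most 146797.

The n-th pentagonal number is n(3n−1)/2.
Smallest index with value ≥ 35621: n = 155 (giving 35960).
Largest index with value ≤ 146797: n = 313 (giving 146797).
Indices 155 through 313: 159 terms.

159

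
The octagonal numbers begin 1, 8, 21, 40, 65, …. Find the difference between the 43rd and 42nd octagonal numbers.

Consecutive octagonal numbers differ by 6n − 5: here 6·43 − 5 = 253.

253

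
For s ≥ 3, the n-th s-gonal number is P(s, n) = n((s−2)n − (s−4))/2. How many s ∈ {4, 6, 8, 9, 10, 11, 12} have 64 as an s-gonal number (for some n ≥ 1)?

2

s = 4: P(4, 8) = 64. ✓
s = 6: P(6, 5) = 45 and P(6, 6) = 66; 64 is not s-gonal.
s = 8: P(8, 4) = 40 and P(8, 5) = 65; 64 is not s-gonal.
s = 9: P(9, 4) = 46 and P(9, 5) = 75; 64 is not s-gonal.
s = 10: P(10, 4) = 52 and P(10, 5) = 85; 64 is not s-gonal.
s = 11: P(11, 4) = 58 and P(11, 5) = 95; 64 is not s-gonal.
s = 12: P(12, 4) = 64. ✓
Hits: s ∈ {4, 12} → 2.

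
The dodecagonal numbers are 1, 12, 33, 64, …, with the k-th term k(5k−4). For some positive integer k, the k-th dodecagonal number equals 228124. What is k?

214

Set n(5n−4) = 228124, giving 5n² − 4n − 228124 = 0.
The discriminant is 16 + 20·228124 = 4562496, and √4562496 = 2136.
So n = (4 + 2136) / 10 = 2140/10 = 214.
Check: 214·(5·214 − 4) = 228124. ✓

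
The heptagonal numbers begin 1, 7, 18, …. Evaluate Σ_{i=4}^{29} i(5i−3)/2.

Σ i(5i−3)/2 = (5Σi² − 3Σi) / 2 over i = 4..29.
Σi = 435 − 6 = 429 and Σi² = 8555 − 14 = 8541.
(5·8541 − 3·429) / 2 = 41418/2 = 20709.

20709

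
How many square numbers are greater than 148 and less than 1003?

19

The n-th square number is n².
Smallest index with value > 148: n = 13 (giving 169).
Largest index with value < 1003: n = 31 (giving 961).
Indices 13 through 31: 19 terms.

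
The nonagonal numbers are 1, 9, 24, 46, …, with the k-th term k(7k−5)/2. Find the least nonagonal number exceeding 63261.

63450

Solve n(7n−5)/2 > 63261 for integer n.
The largest n with value ≤ 63261 is 134 (since 62511 ≤ 63261 < 63450), so the first above is n = 135, value 63450.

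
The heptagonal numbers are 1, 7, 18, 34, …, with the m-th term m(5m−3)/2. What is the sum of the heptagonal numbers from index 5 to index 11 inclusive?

Σ i(5i−3)/2 = (5Σi² − 3Σi) / 2 over i = 5..11.
Σi = 66 − 10 = 56 and Σi² = 506 − 30 = 476.
(5·476 − 3·56) / 2 = 2212/2 = 1106.

1106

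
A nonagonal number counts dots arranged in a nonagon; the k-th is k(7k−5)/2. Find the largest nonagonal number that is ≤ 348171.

346500

Solve n(7n−5)/2 ≤ 348171 for integer n.
n = 315 gives 346500 ≤ 348171, while n = 316 gives 348706 > 348171; so the answer is 346500.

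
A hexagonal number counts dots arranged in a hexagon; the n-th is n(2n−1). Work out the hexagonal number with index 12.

The 12th hexagonal number is n(2n−1) with n = 12.
12·(2·12 − 1) = 12·23 = 276.

276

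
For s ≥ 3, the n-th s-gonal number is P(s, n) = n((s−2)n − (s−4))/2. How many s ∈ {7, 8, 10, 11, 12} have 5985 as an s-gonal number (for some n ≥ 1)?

2

s = 7: P(7, 49) = 5929 and P(7, 50) = 6175; 5985 is not s-gonal.
s = 8: P(8, 45) = 5985. ✓
s = 10: P(10, 39) = 5967 and P(10, 40) = 6280; 5985 is not s-gonal.
s = 11: P(11, 36) = 5706 and P(11, 37) = 6031; 5985 is not s-gonal.
s = 12: P(12, 35) = 5985. ✓
Hits: s ∈ {8, 12} → 2.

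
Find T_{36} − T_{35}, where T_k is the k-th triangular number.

Consecutive triangular numbers differ by n: T_{36} − T_{35} = 36.

36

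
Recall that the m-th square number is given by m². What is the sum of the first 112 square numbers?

Σ_{i=1}^{112} i² = 112·113·225/6 = 474600.

474600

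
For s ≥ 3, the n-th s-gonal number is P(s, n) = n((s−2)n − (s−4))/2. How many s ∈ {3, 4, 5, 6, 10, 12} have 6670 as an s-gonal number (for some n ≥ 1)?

s = 3: P(3, 115) = 6670. ✓
s = 4: P(4, 81) = 6561 and P(4, 82) = 6724; 6670 is not s-gonal.
s = 5: P(5, 66) = 6501 and P(5, 67) = 6700; 6670 is not s-gonal.
s = 6: P(6, 58) = 6670. ✓
s = 10: P(10, 41) = 6601 and P(10, 42) = 6930; 6670 is not s-gonal.
s = 12: P(12, 36) = 6336 and P(12, 37) = 6697; 6670 is not s-gonal.
Hits: s ∈ {3, 6} → 2.

2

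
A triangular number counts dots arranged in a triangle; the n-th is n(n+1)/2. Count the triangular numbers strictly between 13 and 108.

10

The n-th triangular number is n(n+1)/2.
Smallest index with value > 13: n = 5 (giving 15).
Largest index with value < 108: n = 14 (giving 105).
Indices 5 through 14: 10 terms.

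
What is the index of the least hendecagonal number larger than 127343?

169

Solve n(9n−7)/2 > 127343 for integer n.
The largest n with value ≤ 127343 is 168 (since 126420 ≤ 127343 < 127933), so the first above is n = 169, value 127933.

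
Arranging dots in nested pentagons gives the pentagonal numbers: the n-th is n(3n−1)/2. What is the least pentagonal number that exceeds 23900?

24130

Solve n(3n−1)/2 > 23900 for integer n.
The largest n with value ≤ 23900 is 126 (since 23751 ≤ 23900 < 24130), so the first above is n = 127, value 24130.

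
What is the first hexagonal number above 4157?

4186

Solve n(2n−1) > 4157 for integer n.
The largest n with value ≤ 4157 is 45 (since 4005 ≤ 4157 < 4186), so the first above is n = 46, value 4186.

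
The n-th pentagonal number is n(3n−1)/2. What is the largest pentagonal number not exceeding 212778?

211876

Solve n(3n−1)/2 ≤ 212778 for integer n.
n = 376 gives 211876 ≤ 212778, while n = 377 gives 213005 > 212778; so the answer is 211876.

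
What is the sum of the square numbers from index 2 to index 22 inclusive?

Σ_{i=2}^{22} i² = 3795 − 1 = 3794.

3794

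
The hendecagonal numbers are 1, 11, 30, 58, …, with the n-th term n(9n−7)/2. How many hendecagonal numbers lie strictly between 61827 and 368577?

The n-th hendecagonal number is n(9n−7)/2.
Smallest index with value > 61827: n = 118 (giving 62245).
Largest index with value < 368577: n = 286 (giving 367081).
Indices 118 through 286: 169 terms.

169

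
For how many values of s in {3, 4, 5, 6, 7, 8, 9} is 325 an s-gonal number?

3

s = 3: P(3, 25) = 325. ✓
s = 4: P(4, 18) = 324 and P(4, 19) = 361; 325 is not s-gonal.
s = 5: P(5, 14) = 287 and P(5, 15) = 330; 325 is not s-gonal.
s = 6: P(6, 13) = 325. ✓
s = 7: P(7, 11) = 286 and P(7, 12) = 342; 325 is not s-gonal.
s = 8: P(8, 10) = 280 and P(8, 11) = 341; 325 is not s-gonal.
s = 9: P(9, 10) = 325. ✓
Hits: s ∈ {3, 6, 9} → 3.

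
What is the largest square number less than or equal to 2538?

2500

Solve n² ≤ 2538 for integer n.
n = 50 gives 2500 ≤ 2538, while n = 51 gives 2601 > 2538; so the answer is 2500.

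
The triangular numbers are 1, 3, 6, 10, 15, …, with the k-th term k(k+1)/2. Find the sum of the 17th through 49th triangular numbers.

20009

Σ i(i+1)/2 = (Σi² + Σi) / 2 over i = 17..49.
Σi = 1225 − 136 = 1089 and Σi² = 40425 − 1496 = 38929.
(1·38929 + 1·1089) / 2 = 40018/2 = 20009.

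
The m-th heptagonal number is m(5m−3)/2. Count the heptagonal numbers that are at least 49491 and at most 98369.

58

The n-th heptagonal number is n(5n−3)/2.
Smallest index with value ≥ 49491: n = 141 (giving 49491).
Largest index with value ≤ 98369: n = 198 (giving 97713).
Indices 141 through 198: 58 terms.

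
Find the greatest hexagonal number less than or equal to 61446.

Solve n(2n−1) ≤ 61446 for integer n.
n = 175 gives 61075 ≤ 61446, while n = 176 gives 61776 > 61446; so the answer is 61075.

61075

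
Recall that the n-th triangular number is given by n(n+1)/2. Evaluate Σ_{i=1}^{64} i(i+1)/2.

45760

Σ i(i+1)/2 = (Σi² + Σi) / 2 over i = 1..64.
Σi = 2080 and Σi² = 89440.
(1·89440 + 1·2080) / 2 = 91520/2 = 45760.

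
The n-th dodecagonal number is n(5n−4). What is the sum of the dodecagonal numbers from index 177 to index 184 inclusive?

Σ i(5i−4) = 5Σi² − 4Σi over i = 177..184.
Σi = 17020 − 15576 = 1444 and Σi² = 2093460 − 1832776 = 260684.
5·260684 − 4·1444 = 1297644.

1297644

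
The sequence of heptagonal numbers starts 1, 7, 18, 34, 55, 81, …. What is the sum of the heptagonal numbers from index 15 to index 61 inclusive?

Σ i(5i−3)/2 = (5Σi² − 3Σi) / 2 over i = 15..61.
Σi = 1891 − 105 = 1786 and Σi² = 77531 − 1015 = 76516.
(5·76516 − 3·1786) / 2 = 377222/2 = 188611.

188611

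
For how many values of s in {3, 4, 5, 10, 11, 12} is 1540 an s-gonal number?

2

s = 3: P(3, 55) = 1540. ✓
s = 4: P(4, 39) = 1521 and P(4, 40) = 1600; 1540 is not s-gonal.
s = 5: P(5, 32) = 1520 and P(5, 33) = 1617; 1540 is not s-gonal.
s = 10: P(10, 20) = 1540. ✓
s = 11: P(11, 18) = 1395 and P(11, 19) = 1558; 1540 is not s-gonal.
s = 12: P(12, 17) = 1377 and P(12, 18) = 1548; 1540 is not s-gonal.
Hits: s ∈ {3, 10} → 2.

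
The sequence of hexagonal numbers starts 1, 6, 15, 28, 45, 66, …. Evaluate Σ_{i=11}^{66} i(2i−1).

Σ i(2i−1) = 2Σi² − Σi over i = 11..66.
Σi = 2211 − 55 = 2156 and Σi² = 98021 − 385 = 97636.
2·97636 − 1·2156 = 193116.

193116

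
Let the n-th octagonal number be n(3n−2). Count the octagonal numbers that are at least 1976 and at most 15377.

The n-th octagonal number is n(3n−2).
Smallest index with value ≥ 1976: n = 26 (giving 1976).
Largest index with value ≤ 15377: n = 71 (giving 14981).
Indices 26 through 71: 46 terms.

46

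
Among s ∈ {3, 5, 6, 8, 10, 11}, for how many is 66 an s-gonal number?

s = 3: P(3, 11) = 66. ✓
s = 5: P(5, 6) = 51 and P(5, 7) = 70; 66 is not s-gonal.
s = 6: P(6, 6) = 66. ✓
s = 8: P(8, 5) = 65 and P(8, 6) = 96; 66 is not s-gonal.
s = 10: P(10, 4) = 52 and P(10, 5) = 85; 66 is not s-gonal.
s = 11: P(11, 4) = 58 and P(11, 5) = 95; 66 is not s-gonal.
Hits: s ∈ {3, 6} → 2.

2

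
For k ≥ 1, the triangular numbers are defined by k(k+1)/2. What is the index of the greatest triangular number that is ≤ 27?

6

Solve n(n+1)/2 ≤ 27 for integer n.
n = 6 gives 21 ≤ 27, while n = 7 gives 28 > 27; so the answer is index 6.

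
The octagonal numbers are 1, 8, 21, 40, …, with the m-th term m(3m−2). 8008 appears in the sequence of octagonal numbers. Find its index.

Set n(3n−2) = 8008, giving 3n² − 2n − 8008 = 0.
So n = (2 + 310) / 6 = 312/6 = 52.

52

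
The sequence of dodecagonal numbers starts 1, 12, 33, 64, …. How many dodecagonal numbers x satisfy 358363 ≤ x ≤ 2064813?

The n-th dodecagonal number is n(5n−4).
Smallest index with value ≥ 358363: n = 269 (giving 360729).
Largest index with value ≤ 2064813: n = 643 (giving 2064673).
Indices 269 through 643: 375 terms.

375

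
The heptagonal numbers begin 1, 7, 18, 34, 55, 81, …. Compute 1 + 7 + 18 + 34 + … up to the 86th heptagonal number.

533716

Σ i(5i−3)/2 = (5Σi² − 3Σi) / 2 over i = 1..86.
Σi = 3741 and Σi² = 215731.
(5·215731 − 3·3741) / 2 = 1067432/2 = 533716.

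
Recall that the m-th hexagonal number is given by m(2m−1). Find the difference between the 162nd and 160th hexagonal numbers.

1286

162·(2·162 − 1) = 52326 and 160·(2·160 − 1) = 51040.
Difference: 52326 − 51040 = 1286.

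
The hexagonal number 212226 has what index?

326

Set n(2n−1) = 212226, giving 2n² − n − 212226 = 0.
So n = (1 + 1303) / 4 = 1304/4 = 326.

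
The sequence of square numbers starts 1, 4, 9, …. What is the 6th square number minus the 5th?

n² − (n−1)² = 2n − 1, so 6² − 5² = 2·6 − 1 = 11.

11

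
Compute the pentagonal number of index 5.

35

5·(3·5 − 1)/2 = 5·14/2 = 5·7 = 35.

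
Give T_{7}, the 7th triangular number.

28

7·8/2 = 56/2 = 28.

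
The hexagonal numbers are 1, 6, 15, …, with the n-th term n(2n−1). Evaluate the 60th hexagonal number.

7140

The 60th hexagonal number is n(2n−1) with n = 60.
60·(2·60 − 1) = 60·119 = 7140.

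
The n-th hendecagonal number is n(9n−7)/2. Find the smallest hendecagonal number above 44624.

44650

Solve n(9n−7)/2 > 44624 for integer n.
The largest n with value ≤ 44624 is 99 (since 43758 ≤ 44624 < 44650), so the first above is n = 100, value 44650.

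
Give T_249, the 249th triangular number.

31125

The 249th triangular number is n(n+1)/2 with n = 249.
249·250/2 = 62250/2 = 31125.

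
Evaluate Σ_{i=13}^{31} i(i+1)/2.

Σ i(i+1)/2 = (Σi² + Σi) / 2 over i = 13..31.
Σi = 496 − 78 = 418 and Σi² = 10416 − 650 = 9766.
(1·9766 + 1·418) / 2 = 10184/2 = 5092.

5092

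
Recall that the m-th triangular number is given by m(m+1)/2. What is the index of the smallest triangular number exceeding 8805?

133

Solve n(n+1)/2 > 8805 for integer n.
The largest n with value ≤ 8805 is 132 (since 8778 ≤ 8805 < 8911), so the first above is n = 133, value 8911.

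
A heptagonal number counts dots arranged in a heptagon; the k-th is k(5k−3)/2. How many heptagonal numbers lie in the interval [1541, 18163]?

60

The n-th heptagonal number is n(5n−3)/2.
Smallest index with value ≥ 1541: n = 26 (giving 1651).
Largest index with value ≤ 18163: n = 85 (giving 17935).
Indices 26 through 85: 60 terms.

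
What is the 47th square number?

The 47th square number is n² with n = 47.
47² = 2209.

2209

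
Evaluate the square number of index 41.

1681

The 41st square number is n² with n = 41.
41² = 1681.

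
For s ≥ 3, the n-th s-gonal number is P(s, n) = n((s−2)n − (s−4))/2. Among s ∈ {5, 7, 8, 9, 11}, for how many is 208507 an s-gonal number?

s = 5: P(5, 373) = 208507. ✓
s = 7: P(7, 289) = 208369 and P(7, 290) = 209815; 208507 is not s-gonal.
s = 8: P(8, 263) = 206981 and P(8, 264) = 208560; 208507 is not s-gonal.
s = 9: P(9, 244) = 207766 and P(9, 245) = 209475; 208507 is not s-gonal.
s = 11: P(11, 215) = 207260 and P(11, 216) = 209196; 208507 is not s-gonal.
Hits: s ∈ {5} → 1.

1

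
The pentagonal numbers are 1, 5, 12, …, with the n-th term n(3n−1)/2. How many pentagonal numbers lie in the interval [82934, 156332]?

The n-th pentagonal number is n(3n−1)/2.
Smallest index with value ≥ 82934: n = 236 (giving 83426).
Largest index with value ≤ 156332: n = 323 (giving 156332).
Indices 236 through 323: 88 terms.

88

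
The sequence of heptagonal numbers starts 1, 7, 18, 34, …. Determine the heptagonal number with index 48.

48·(5·48 − 3)/2 = 48·237/2 = 5688.

5688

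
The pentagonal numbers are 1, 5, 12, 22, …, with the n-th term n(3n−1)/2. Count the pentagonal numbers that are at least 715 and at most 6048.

The n-th pentagonal number is n(3n−1)/2.
Smallest index with value ≥ 715: n = 22 (giving 715).
Largest index with value ≤ 6048: n = 63 (giving 5922).
Indices 22 through 63: 42 terms.

42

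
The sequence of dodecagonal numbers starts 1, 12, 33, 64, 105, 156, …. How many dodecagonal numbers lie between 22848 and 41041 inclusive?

The n-th dodecagonal number is n(5n−4).
Smallest index with value ≥ 22848: n = 68 (giving 22848).
Largest index with value ≤ 41041: n = 91 (giving 41041).
Indices 68 through 91: 24 terms.

24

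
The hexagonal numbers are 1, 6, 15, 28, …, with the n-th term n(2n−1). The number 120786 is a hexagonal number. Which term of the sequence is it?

Set n(2n−1) = 120786, giving 2n² − n − 120786 = 0.
The discriminant is 1 + 8·120786 = 966289, and √966289 = 983.
So n = (1 + 983) / 4 = 984/4 = 246.

246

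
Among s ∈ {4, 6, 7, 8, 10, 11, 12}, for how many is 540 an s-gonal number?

2

s = 4: P(4, 23) = 529 and P(4, 24) = 576; 540 is not s-gonal.
s = 6: P(6, 16) = 496 and P(6, 17) = 561; 540 is not s-gonal.
s = 7: P(7, 15) = 540. ✓
s = 8: P(8, 13) = 481 and P(8, 14) = 560; 540 is not s-gonal.
s = 10: P(10, 12) = 540. ✓
s = 11: P(11, 11) = 506 and P(11, 12) = 606; 540 is not s-gonal.
s = 12: P(12, 10) = 460 and P(12, 11) = 561; 540 is not s-gonal.
Hits: s ∈ {7, 10} → 2.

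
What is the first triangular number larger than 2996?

Solve n(n+1)/2 > 2996 for integer n.
The largest n with value ≤ 2996 is 76 (since 2926 ≤ 2996 < 3003), so the first above is n = 77, value 3003.

3003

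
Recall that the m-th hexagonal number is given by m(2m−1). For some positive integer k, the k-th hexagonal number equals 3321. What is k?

Set n(2n−1) = 3321, giving 2n² − n − 3321 = 0.
The discriminant is 1 + 8·3321 = 26569, and √26569 = 163.
So n = (1 + 163) / 4 = 164/4 = 41.

41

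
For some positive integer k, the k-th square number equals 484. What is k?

We need n² = 484, so n = √484 = 22.
Check: 22² = 484. ✓

22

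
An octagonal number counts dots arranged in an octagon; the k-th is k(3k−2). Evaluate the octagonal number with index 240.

172320

240·(3·240 − 2) = 240·718 = 172320.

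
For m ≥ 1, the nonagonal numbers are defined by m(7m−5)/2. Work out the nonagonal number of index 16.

16·(7·16 − 5)/2 = 16·107/2 = 856.

856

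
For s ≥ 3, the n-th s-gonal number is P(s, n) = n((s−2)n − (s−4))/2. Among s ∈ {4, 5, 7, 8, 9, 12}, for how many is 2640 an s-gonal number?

1

s = 4: P(4, 51) = 2601 and P(4, 52) = 2704; 2640 is not s-gonal.
s = 5: P(5, 42) = 2625 and P(5, 43) = 2752; 2640 is not s-gonal.
s = 7: P(7, 32) = 2512 and P(7, 33) = 2673; 2640 is not s-gonal.
s = 8: P(8, 30) = 2640. ✓
s = 9: P(9, 27) = 2484 and P(9, 28) = 2674; 2640 is not s-gonal.
s = 12: P(12, 23) = 2553 and P(12, 24) = 2784; 2640 is not s-gonal.
Hits: s ∈ {8} → 1.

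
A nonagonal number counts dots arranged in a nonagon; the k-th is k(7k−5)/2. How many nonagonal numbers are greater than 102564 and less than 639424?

The n-th nonagonal number is n(7n−5)/2.
Smallest index with value > 102564: n = 172 (giving 103114).
Largest index with value < 639424: n = 427 (giving 637084).
Indices 172 through 427: 256 terms.

256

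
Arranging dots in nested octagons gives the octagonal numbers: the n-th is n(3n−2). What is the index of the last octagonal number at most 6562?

47

Solve n(3n−2) ≤ 6562 for integer n.
n = 47 gives 6533 ≤ 6562, while n = 48 gives 6816 > 6562; so the answer is index 47.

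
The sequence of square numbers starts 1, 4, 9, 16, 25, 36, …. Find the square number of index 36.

1296

The 36th square number is n² with n = 36.
36² = 1296.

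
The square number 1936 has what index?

44

We need n² = 1936, so n = √1936 = 44.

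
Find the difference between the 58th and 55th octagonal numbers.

1011

58·(3·58 − 2) = 9976 and 55·(3·55 − 2) = 8965.
Difference: 9976 − 8965 = 1011.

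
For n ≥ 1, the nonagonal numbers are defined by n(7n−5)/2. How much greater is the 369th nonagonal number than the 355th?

35441

369·(7·369 − 5)/2 = 475641 and 355·(7·355 − 5)/2 = 440200.
Difference: 475641 − 440200 = 35441.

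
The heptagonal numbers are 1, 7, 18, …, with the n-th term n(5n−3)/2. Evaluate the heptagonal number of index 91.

20566

The 91st heptagonal number is n(5n−3)/2 with n = 91.
91·(5·91 − 3)/2 = 91·452/2 = 91·226 = 20566.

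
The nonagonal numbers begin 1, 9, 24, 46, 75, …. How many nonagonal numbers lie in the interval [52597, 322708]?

The n-th nonagonal number is n(7n−5)/2.
Smallest index with value ≥ 52597: n = 123 (giving 52644).
Largest index with value ≤ 322708: n = 304 (giving 322696).
Indices 123 through 304: 182 terms.

182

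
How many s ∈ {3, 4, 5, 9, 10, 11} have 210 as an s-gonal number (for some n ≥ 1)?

s = 3: P(3, 20) = 210. ✓
s = 4: P(4, 14) = 196 and P(4, 15) = 225; 210 is not s-gonal.
s = 5: P(5, 12) = 210. ✓
s = 9: P(9, 8) = 204 and P(9, 9) = 261; 210 is not s-gonal.
s = 10: P(10, 7) = 175 and P(10, 8) = 232; 210 is not s-gonal.
s = 11: P(11, 7) = 196 and P(11, 8) = 260; 210 is not s-gonal.
Hits: s ∈ {3, 5} → 2.

2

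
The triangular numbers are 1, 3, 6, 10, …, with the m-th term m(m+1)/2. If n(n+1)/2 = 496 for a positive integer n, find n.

31

Set n(n+1)/2 = 496, giving n² + n − 992 = 0.
The discriminant is 1 + 8·496 = 3969, and √3969 = 63.
So n = (-1 + 63) / 2 = 62/2 = 31.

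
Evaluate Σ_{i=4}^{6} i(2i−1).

139

Σ i(2i−1) = 2Σi² − Σi over i = 4..6.
Σi = 21 − 6 = 15 and Σi² = 91 − 14 = 77.
2·77 − 1·15 = 139.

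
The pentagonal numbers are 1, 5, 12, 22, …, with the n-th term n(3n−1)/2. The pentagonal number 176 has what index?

11

Set n(3n−1)/2 = 176, giving 3n² − n − 352 = 0.
So n = (1 + 65) / 6 = 66/6 = 11.
Check: 11·(3·11 − 1)/2 = 176. ✓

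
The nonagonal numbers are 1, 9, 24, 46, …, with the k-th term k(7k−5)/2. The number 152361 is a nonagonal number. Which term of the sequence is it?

Set n(7n−5)/2 = 152361, giving 7n² − 5n − 304722 = 0.
So n = (5 + 2921) / 14 = 2926/14 = 209.
Check: 209·(7·209 − 5)/2 = 152361. ✓

209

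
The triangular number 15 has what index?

Set n(n+1)/2 = 15, giving n² + n − 30 = 0.
So n = (-1 + 11) / 2 = 10/2 = 5.

5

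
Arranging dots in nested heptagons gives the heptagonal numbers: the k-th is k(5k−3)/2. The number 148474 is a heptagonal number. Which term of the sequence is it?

244

Set n(5n−3)/2 = 148474, giving 5n² − 3n − 296948 = 0.
The discriminant is 9 + 40·148474 = 5938969, and √5938969 = 2437.
So n = (3 + 2437) / 10 = 2440/10 = 244.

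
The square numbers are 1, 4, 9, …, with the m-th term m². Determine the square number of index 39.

1521

The 39th square number is n² with n = 39.
39² = 1521.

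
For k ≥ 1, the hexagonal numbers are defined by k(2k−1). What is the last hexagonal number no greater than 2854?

Solve n(2n−1) ≤ 2854 for integer n.
n = 38 gives 2850 ≤ 2854, while n = 39 gives 3003 > 2854; so the answer is 2850.

2850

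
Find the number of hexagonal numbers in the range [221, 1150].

The n-th hexagonal number is n(2n−1).
Smallest index with value ≥ 221: n = 11 (giving 231).
Largest index with value ≤ 1150: n = 24 (giving 1128).
Indices 11 through 24: 14 terms.

14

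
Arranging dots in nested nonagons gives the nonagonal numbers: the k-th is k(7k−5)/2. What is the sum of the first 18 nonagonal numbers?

6954

Σ i(7i−5)/2 = (7Σi² − 5Σi) / 2 over i = 1..18.
Σi = 171 and Σi² = 2109.
(7·2109 − 5·171) / 2 = 13908/2 = 6954.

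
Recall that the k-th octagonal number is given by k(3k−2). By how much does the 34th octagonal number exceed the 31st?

34·(3·34 − 2) = 3400 and 31·(3·31 − 2) = 2821.
Difference: 3400 − 2821 = 579.

579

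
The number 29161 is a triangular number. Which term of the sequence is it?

Set n(n+1)/2 = 29161, giving n² + n − 58322 = 0.
The discriminant is 1 + 8·29161 = 233289, and √233289 = 483.
So n = (-1 + 483) / 2 = 482/2 = 241.

241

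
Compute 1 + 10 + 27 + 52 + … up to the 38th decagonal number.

73853

Σ i(4i−3) = 4Σi² − 3Σi over i = 1..38.
Σi = 741 and Σi² = 19019.
4·19019 − 3·741 = 73853.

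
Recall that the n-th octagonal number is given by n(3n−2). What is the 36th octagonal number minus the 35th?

211

Consecutive octagonal numbers differ by 6n − 5: here 6·36 − 5 = 211.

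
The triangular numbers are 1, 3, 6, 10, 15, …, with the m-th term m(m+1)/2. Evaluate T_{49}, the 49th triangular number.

1225

The 49th triangular number is n(n+1)/2 with n = 49.
49·50/2 = 2450/2 = 1225.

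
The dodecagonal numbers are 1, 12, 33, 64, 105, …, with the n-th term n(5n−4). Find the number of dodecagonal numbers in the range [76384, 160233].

The n-th dodecagonal number is n(5n−4).
Smallest index with value ≥ 76384: n = 124 (giving 76384).
Largest index with value ≤ 160233: n = 179 (giving 159489).
Indices 124 through 179: 56 terms.

56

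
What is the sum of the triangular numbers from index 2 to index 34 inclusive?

7139

Σ i(i+1)/2 = (Σi² + Σi) / 2 over i = 2..34.
Σi = 595 − 1 = 594 and Σi² = 13685 − 1 = 13684.
(1·13684 + 1·594) / 2 = 14278/2 = 7139.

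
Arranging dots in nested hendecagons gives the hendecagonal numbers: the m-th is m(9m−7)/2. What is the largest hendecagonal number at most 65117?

64380

Solve n(9n−7)/2 ≤ 65117 for integer n.
n = 120 gives 64380 ≤ 65117, while n = 121 gives 65461 > 65117; so the answer is 64380.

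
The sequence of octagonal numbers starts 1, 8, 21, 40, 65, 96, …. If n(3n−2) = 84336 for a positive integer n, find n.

Set n(3n−2) = 84336, giving 3n² − 2n − 84336 = 0.
The discriminant is 4 + 12·84336 = 1012036, and √1012036 = 1006.
So n = (2 + 1006) / 6 = 1008/6 = 168.

168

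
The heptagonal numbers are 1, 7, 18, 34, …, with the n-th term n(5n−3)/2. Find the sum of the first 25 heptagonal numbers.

Σ i(5i−3)/2 = (5Σi² − 3Σi) / 2 over i = 1..25.
Σi = 325 and Σi² = 5525.
(5·5525 − 3·325) / 2 = 26650/2 = 13325.

13325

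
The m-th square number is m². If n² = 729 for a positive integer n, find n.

27

We need n² = 729, so n = √729 = 27.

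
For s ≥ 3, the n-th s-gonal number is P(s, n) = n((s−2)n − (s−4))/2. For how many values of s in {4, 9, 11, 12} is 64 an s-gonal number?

2

s = 4: P(4, 8) = 64. ✓
s = 9: P(9, 4) = 46 and P(9, 5) = 75; 64 is not s-gonal.
s = 11: P(11, 4) = 58 and P(11, 5) = 95; 64 is not s-gonal.
s = 12: P(12, 4) = 64. ✓
Hits: s ∈ {4, 12} → 2.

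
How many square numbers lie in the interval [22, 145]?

The n-th square number is n².
Smallest index with value ≥ 22: n = 5 (giving 25).
Largest index with value ≤ 145: n = 12 (giving 144).
Indices 5 through 12: 8 terms.

8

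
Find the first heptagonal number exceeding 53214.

53802

Solve n(5n−3)/2 > 53214 for integer n.
The largest n with value ≤ 53214 is 146 (since 53071 ≤ 53214 < 53802), so the first above is n = 147, value 53802.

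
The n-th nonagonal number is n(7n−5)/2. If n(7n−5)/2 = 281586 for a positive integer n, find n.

284

Set n(7n−5)/2 = 281586, giving 7n² − 5n − 563172 = 0.
The discriminant is 25 + 56·281586 = 15768841, and √15768841 = 3971.
So n = (5 + 3971) / 14 = 3976/14 = 284.
Check: 284·(7·284 − 5)/2 = 281586. ✓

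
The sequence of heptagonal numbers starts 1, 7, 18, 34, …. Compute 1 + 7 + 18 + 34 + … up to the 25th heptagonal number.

Σ i(5i−3)/2 = (5Σi² − 3Σi) / 2 over i = 1..25.
Σi = 325 and Σi² = 5525.
(5·5525 − 3·325) / 2 = 26650/2 = 13325.

13325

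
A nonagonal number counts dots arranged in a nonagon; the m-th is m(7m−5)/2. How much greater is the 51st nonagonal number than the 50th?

Consecutive nonagonal numbers differ by 7n − 6: here 7·51 − 6 = 351.

351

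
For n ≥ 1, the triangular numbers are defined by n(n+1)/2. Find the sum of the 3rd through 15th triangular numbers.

Σ i(i+1)/2 = (Σi² + Σi) / 2 over i = 3..15.
Σi = 120 − 3 = 117 and Σi² = 1240 − 5 = 1235.
(1·1235 + 1·117) / 2 = 1352/2 = 676.

676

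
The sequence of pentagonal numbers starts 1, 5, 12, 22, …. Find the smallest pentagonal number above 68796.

69230

Solve n(3n−1)/2 > 68796 for integer n.
The largest n with value ≤ 68796 is 214 (since 68587 ≤ 68796 < 69230), so the first above is n = 215, value 69230.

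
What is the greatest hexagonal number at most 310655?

Solve n(2n−1) ≤ 310655 for integer n.
n = 394 gives 310078 ≤ 310655, while n = 395 gives 311655 > 310655; so the answer is 310078.

310078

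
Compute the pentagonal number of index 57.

4845

The 57th pentagonal number is n(3n−1)/2 with n = 57.
57·(3·57 − 1)/2 = 57·170/2 = 57·85 = 4845.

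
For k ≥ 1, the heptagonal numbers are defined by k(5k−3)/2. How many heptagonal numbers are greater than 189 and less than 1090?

12

The n-th heptagonal number is n(5n−3)/2.
Smallest index with value > 189: n = 10 (giving 235).
Largest index with value < 1090: n = 21 (giving 1071).
Indices 10 through 21: 12 terms.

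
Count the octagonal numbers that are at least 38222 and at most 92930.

The n-th octagonal number is n(3n−2).
Smallest index with value ≥ 38222: n = 114 (giving 38760).
Largest index with value ≤ 92930: n = 176 (giving 92576).
Indices 114 through 176: 63 terms.

63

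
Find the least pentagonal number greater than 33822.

34126

Solve n(3n−1)/2 > 33822 for integer n.
The largest n with value ≤ 33822 is 150 (since 33675 ≤ 33822 < 34126), so the first above is n = 151, value 34126.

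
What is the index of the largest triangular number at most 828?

Solve n(n+1)/2 ≤ 828 for integer n.
n = 40 gives 820 ≤ 828, while n = 41 gives 861 > 828; so the answer is index 40.

40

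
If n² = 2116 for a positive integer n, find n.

46

We need n² = 2116, so n = √2116 = 46.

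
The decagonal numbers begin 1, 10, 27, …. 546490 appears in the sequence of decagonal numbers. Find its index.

370

Set n(4n−3) = 546490, giving 4n² − 3n − 546490 = 0.
So n = (3 + 2957) / 8 = 2960/8 = 370.
Check: 370·(4·370 − 3) = 546490. ✓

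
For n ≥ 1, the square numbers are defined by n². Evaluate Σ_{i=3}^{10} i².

Σ_{i=3}^{10} i² = 385 − 5 = 380.

380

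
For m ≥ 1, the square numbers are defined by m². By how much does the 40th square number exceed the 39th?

79

n² − (n−1)² = 2n − 1, so 40² − 39² = 2·40 − 1 = 79.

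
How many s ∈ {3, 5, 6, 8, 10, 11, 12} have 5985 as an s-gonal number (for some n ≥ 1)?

2

s = 3: P(3, 108) = 5886 and P(3, 109) = 5995; 5985 is not s-gonal.
s = 5: P(5, 63) = 5922 and P(5, 64) = 6112; 5985 is not s-gonal.
s = 6: P(6, 54) = 5778 and P(6, 55) = 5995; 5985 is not s-gonal.
s = 8: P(8, 45) = 5985. ✓
s = 10: P(10, 39) = 5967 and P(10, 40) = 6280; 5985 is not s-gonal.
s = 11: P(11, 36) = 5706 and P(11, 37) = 6031; 5985 is not s-gonal.
s = 12: P(12, 35) = 5985. ✓
Hits: s ∈ {8, 12} → 2.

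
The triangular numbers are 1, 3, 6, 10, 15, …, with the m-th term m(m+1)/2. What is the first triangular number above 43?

Solve n(n+1)/2 > 43 for integer n.
The largest n with value ≤ 43 is 8 (since 36 ≤ 43 < 45), so the first above is n = 9, value 45.

45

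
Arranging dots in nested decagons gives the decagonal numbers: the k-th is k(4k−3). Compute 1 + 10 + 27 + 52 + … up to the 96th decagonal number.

Σ i(4i−3) = 4Σi² − 3Σi over i = 1..96.
Σi = 4656 and Σi² = 299536.
4·299536 − 3·4656 = 1184176.

1184176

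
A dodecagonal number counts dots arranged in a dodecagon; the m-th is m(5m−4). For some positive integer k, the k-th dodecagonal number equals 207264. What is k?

Set n(5n−4) = 207264, giving 5n² − 4n − 207264 = 0.
The discriminant is 16 + 20·207264 = 4145296, and √4145296 = 2036.
So n = (4 + 2036) / 10 = 2040/10 = 204.
Check: 204·(5·204 − 4) = 207264. ✓

204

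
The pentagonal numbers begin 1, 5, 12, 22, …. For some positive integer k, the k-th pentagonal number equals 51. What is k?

6

Set n(3n−1)/2 = 51, giving 3n² − n − 102 = 0.
So n = (1 + 35) / 6 = 36/6 = 6.
Check: 6·(3·6 − 1)/2 = 51. ✓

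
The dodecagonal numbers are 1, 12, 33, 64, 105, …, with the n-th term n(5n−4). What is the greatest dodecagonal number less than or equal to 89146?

Solve n(5n−4) ≤ 89146 for integer n.
n = 133 gives 87913 ≤ 89146, while n = 134 gives 89244 > 89146; so the answer is 87913.

87913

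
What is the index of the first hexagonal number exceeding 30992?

Solve n(2n−1) > 30992 for integer n.
The largest n with value ≤ 30992 is 124 (since 30628 ≤ 30992 < 31125), so the first above is n = 125, value 31125.

125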